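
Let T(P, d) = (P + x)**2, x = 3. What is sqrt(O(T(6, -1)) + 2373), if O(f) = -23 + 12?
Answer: sqrt(2362) ≈ 48.600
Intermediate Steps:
T(P, d) = (3 + P)**2 (T(P, d) = (P + 3)**2 = (3 + P)**2)
O(f) = -11
sqrt(O(T(6, -1)) + 2373) = sqrt(-11 + 2373) = sqrt(2362)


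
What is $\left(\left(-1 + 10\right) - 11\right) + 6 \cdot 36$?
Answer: $214$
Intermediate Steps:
$\left(\left(-1 + 10\right) - 11\right) + 6 \cdot 36 = \left(9 - 11\right) + 216 = -2 + 216 = 214$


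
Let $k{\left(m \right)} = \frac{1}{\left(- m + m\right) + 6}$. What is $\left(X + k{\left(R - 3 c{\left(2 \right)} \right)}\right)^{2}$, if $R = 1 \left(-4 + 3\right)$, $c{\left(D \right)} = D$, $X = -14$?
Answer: $\frac{6889}{36} \approx 191.36$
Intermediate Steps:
$R = -1$ ($R = 1 \left(-1\right) = -1$)
$k{\left(m \right)} = \frac{1}{6}$ ($k{\left(m \right)} = \frac{1}{0 + 6} = \frac{1}{6}$)
$\left(X + k{\left(R - 3 c{\left(2 \right)} \right)}\right)^{2} = \left(-14 + \frac{1}{6}\right)^{2} = \left(- \frac{83}{6}\right)^{2} = \frac{6889}{36}$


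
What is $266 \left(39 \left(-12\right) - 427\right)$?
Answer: $-238070$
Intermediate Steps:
$266 \left(39 \left(-12\right) - 427\right) = 266 \left(-468 - 427\right) = 266 \left(-895\right) = -238070$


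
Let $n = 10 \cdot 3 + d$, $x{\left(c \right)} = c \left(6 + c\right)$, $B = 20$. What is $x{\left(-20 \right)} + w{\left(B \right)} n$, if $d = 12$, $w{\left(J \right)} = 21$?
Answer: $1162$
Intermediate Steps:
$n = 42$ ($n = 10 \cdot 3 + 12 = 30 + 12 = 42$)
$x{\left(-20 \right)} + w{\left(B \right)} n = - 20 \left(6 - 20\right) + 21 \cdot 42 = \left(-20\right) \left(-14\right) + 882 = 280 + 882 = 1162$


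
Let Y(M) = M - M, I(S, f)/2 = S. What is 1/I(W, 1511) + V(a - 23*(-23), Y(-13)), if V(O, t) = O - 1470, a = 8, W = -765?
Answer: -1427491/1530 ≈ -933.00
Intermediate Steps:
I(S, f) = 2*S
Y(M) = 0
V(O, t) = -1470 + O
1/I(W, 1511) + V(a - 23*(-23), Y(-13)) = 1/(2*(-765)) + (-1470 + (8 - 23*(-23))) = 1/(-1530) + (-1470 + (8 + 529)) = -1/1530 + (-1470 + 537) = -1/1530 - 933 = -1427491/1530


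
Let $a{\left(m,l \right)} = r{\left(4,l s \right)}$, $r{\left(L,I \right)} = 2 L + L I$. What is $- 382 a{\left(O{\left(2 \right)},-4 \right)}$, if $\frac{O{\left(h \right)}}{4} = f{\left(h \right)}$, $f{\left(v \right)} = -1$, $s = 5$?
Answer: $27504$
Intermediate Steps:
$O{\left(h \right)} = -4$ ($O{\left(h \right)} = 4 \left(-1\right) = -4$)
$r{\left(L,I \right)} = 2 L + I L$
$a{\left(m,l \right)} = 8 + 20 l$ ($a{\left(m,l \right)} = 4 \left(2 + l 5\right) = 4 \left(2 + 5 l\right) = 8 + 20 l$)
$- 382 a{\left(O{\left(2 \right)},-4 \right)} = - 382 \left(8 + 20 \left(-4\right)\right) = - 382 \left(8 - 80\right) = \left(-382\right) \left(-72\right) = 27504$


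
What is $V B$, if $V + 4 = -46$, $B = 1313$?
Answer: $-65650$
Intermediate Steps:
$V = -50$ ($V = -4 - 46 = -50$)
$V B = \left(-50\right) 1313 = -65650$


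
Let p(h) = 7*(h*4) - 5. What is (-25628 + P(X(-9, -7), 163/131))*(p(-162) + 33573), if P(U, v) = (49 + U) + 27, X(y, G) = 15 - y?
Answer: -741128896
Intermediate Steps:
P(U, v) = 76 + U
p(h) = -5 + 28*h (p(h) = 7*(4*h) - 5 = 28*h - 5 = -5 + 28*h)
(-25628 + P(X(-9, -7), 163/131))*(p(-162) + 33573) = (-25628 + (76 + (15 - 1*(-9))))*((-5 + 28*(-162)) + 33573) = (-25628 + (76 + (15 + 9)))*((-5 - 4536) + 33573) = (-25628 + (76 + 24))*(-4541 + 33573) = (-25628 + 100)*29032 = -25528*29032 = -741128896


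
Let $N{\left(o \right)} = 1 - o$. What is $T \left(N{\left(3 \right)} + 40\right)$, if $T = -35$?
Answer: $-1330$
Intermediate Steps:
$T \left(N{\left(3 \right)} + 40\right) = - 35 \left(\left(1 - 3\right) + 40\right) = - 35 \left(-2 + 40\right) = \left(-35\right) 38 = -1330$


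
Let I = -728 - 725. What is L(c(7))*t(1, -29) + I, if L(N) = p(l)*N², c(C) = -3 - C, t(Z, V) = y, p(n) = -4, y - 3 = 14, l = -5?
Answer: -8253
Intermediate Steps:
y = 17 (y = 3 + 14 = 17)
t(Z, V) = 17
I = -1453
L(N) = -4*N²
L(c(7))*t(1, -29) + I = -4*(-3 - 1*7)²*17 - 1453 = -4*(-3 - 7)²*17 - 1453 = -4*(-10)²*17 - 1453 = -4*100*17 - 1453 = -400*17 - 1453 = -6800 - 1453 = -8253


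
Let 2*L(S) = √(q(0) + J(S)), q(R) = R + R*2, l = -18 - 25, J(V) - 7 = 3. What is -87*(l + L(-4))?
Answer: 3741 - 87*√10/2 ≈ 3603.4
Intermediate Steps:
J(V) = 10 (J(V) = 7 + 3 = 10)
l = -43
q(R) = 3*R (q(R) = R + 2*R = 3*R)
L(S) = √10/2 (L(S) = √(3*0 + 10)/2 = √(0 + 10)/2 = √10/2)
-87*(l + L(-4)) = -87*(-43 + √10/2) = 3741 - 87*√10/2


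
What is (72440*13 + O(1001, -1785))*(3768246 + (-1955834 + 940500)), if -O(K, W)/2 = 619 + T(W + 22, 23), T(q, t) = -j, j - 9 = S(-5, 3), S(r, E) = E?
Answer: 2589130253472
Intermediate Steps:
j = 12 (j = 9 + 3 = 12)
T(q, t) = -12 (T(q, t) = -1*12 = -12)
O(K, W) = -1214 (O(K, W) = -2*(619 - 12) = -2*607 = -1214)
(72440*13 + O(1001, -1785))*(3768246 + (-1955834 + 940500)) = (72440*13 - 1214)*(3768246 + (-1955834 + 940500)) = (941720 - 1214)*(3768246 - 1015334) = 940506*2752912 = 2589130253472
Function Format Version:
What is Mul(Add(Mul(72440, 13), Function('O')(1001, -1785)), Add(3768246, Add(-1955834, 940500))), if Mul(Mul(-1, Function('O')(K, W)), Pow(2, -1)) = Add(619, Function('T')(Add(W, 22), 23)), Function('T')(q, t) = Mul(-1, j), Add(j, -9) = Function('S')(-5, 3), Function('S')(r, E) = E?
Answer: 2589130253472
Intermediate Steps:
j = 12 (j = Add(9, 3) = 12)
Function('T')(q, t) = -12 (Function('T')(q, t) = Mul(-1, 12) = -12)
Function('O')(K, W) = -1214 (Function('O')(K, W) = Mul(-2, Add(619, -12)) = Mul(-2, 607) = -1214)
Mul(Add(Mul(72440, 13), Function('O')(1001, -1785)), Add(3768246, Add(-1955834, 940500))) = Mul(Add(Mul(72440, 13), -1214), Add(3768246, Add(-1955834, 940500))) = Mul(Add(941720, -1214), Add(3768246, -1015334)) = Mul(940506, 2752912) = 2589130253472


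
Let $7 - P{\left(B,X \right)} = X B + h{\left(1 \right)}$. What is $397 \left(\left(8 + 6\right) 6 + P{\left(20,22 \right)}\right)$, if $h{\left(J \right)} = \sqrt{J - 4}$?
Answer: $-138553 - 397 i \sqrt{3} \approx -1.3855 \cdot 10^{5} - 687.62 i$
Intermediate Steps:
$h{\left(J \right)} = \sqrt{-4 + J}$
$P{\left(B,X \right)} = 7 - i \sqrt{3} - B X$ ($P{\left(B,X \right)} = 7 - \left(X B + \sqrt{-4 + 1}\right) = 7 - \left(B X + \sqrt{-3}\right) = 7 - \left(B X + i \sqrt{3}\right) = 7 - \left(i \sqrt{3} + B X\right) = 7 - i \sqrt{3} - B X$)
$397 \left(\left(8 + 6\right) 6 + P{\left(20,22 \right)}\right) = 397 \left(\left(8 + 6\right) 6 - \left(-7 + 440 + i \sqrt{3}\right)\right) = 397 \left(14 \cdot 6 - \left(433 + i \sqrt{3}\right)\right) = 397 \left(84 - \left(433 + i \sqrt{3}\right)\right) = 397 \left(-349 - i \sqrt{3}\right) = -138553 - 397 i \sqrt{3}$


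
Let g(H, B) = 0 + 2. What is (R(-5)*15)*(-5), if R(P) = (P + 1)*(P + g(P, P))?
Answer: -900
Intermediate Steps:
g(H, B) = 2
R(P) = (1 + P)*(2 + P) (R(P) = (P + 1)*(P + 2) = (1 + P)*(2 + P))
(R(-5)*15)*(-5) = ((2 + (-5)**2 + 3*(-5))*15)*(-5) = ((2 + 25 - 15)*15)*(-5) = (12*15)*(-5) = 180*(-5) = -900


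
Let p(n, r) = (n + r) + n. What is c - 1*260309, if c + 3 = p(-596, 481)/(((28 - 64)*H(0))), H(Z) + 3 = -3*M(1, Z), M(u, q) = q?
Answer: -3123823/12 ≈ -2.6032e+5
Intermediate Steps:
p(n, r) = r + 2*n
H(Z) = -3 - 3*Z
c = -115/12 (c = -3 + (481 + 2*(-596))/(((28 - 64)*(-3 - 3*0))) = -3 + (481 - 1192)/((-36*(-3 + 0))) = -3 - 711/((-36*(-3))) = -3 - 711/108 = -3 - 711*1/108 = -3 - 79/12 = -115/12 ≈ -9.5833)
c - 1*260309 = -115/12 - 1*260309 = -115/12 - 260309 = -3123823/12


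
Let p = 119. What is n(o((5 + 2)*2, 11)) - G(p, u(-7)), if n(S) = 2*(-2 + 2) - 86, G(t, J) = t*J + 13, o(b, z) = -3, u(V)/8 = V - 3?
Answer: 9421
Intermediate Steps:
u(V) = -24 + 8*V (u(V) = 8*(V - 3) = 8*(-3 + V) = -24 + 8*V)
G(t, J) = 13 + J*t (G(t, J) = J*t + 13 = 13 + J*t)
n(S) = -86 (n(S) = 2*0 - 86 = 0 - 86 = -86)
n(o((5 + 2)*2, 11)) - G(p, u(-7)) = -86 - (13 + (-24 + 8*(-7))*119) = -86 - (13 + (-24 - 56)*119) = -86 - (13 - 80*119) = -86 - (13 - 9520) = -86 - 1*(-9507) = -86 + 9507 = 9421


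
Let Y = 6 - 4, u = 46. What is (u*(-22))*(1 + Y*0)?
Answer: -1012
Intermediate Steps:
Y = 2
(u*(-22))*(1 + Y*0) = (46*(-22))*(1 + 2*0) = -1012*(1 + 0) = -1012*1 = -1012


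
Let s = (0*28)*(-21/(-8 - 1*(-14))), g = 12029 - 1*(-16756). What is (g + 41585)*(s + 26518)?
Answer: 1866071660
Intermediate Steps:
g = 28785 (g = 12029 + 16756 = 28785)
s = 0 (s = 0*(-21/(-8 + 14)) = 0*(-21/6) = 0*(-21*⅙) = 0*(-7/2) = 0)
(g + 41585)*(s + 26518) = (28785 + 41585)*(0 + 26518) = 70370*26518 = 1866071660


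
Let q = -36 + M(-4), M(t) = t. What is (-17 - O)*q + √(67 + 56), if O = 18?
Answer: 1400 + √123 ≈ 1411.1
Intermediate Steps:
q = -40 (q = -36 - 4 = -40)
(-17 - O)*q + √(67 + 56) = (-17 - 1*18)*(-40) + √(67 + 56) = (-17 - 18)*(-40) + √123 = -35*(-40) + √123 = 1400 + √123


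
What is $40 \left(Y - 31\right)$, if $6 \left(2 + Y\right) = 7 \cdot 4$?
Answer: $- \frac{3400}{3} \approx -1133.3$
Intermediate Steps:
$Y = \frac{8}{3}$ ($Y = -2 + \frac{7 \cdot 4}{6} = -2 + \frac{1}{6} \cdot 28 = -2 + \frac{14}{3} = \frac{8}{3} \approx 2.6667$)
$40 \left(Y - 31\right) = 40 \left(\frac{8}{3} - 31\right) = 40 \left(- \frac{85}{3}\right) = - \frac{3400}{3}$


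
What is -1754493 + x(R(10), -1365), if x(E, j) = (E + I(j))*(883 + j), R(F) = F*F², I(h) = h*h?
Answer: -900310943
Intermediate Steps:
I(h) = h²
R(F) = F³
x(E, j) = (883 + j)*(E + j²) (x(E, j) = (E + j²)*(883 + j) = (883 + j)*(E + j²))
-1754493 + x(R(10), -1365) = -1754493 + ((-1365)³ + 883*10³ + 883*(-1365)² + 10³*(-1365)) = -1754493 + (-2543302125 + 883*1000 + 883*1863225 + 1000*(-1365)) = -1754493 + (-2543302125 + 883000 + 1645227675 - 1365000) = -1754493 - 898556450 = -900310943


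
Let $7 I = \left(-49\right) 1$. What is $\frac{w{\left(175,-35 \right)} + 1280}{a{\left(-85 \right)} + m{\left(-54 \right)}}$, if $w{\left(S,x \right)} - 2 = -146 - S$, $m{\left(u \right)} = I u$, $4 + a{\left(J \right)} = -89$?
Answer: $\frac{961}{285} \approx 3.3719$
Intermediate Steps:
$a{\left(J \right)} = -93$ ($a{\left(J \right)} = -4 - 89 = -93$)
$I = -7$ ($I = \frac{\left(-49\right) 1}{7} = \frac{1}{7} \left(-49\right) = -7$)
$m{\left(u \right)} = - 7 u$
$w{\left(S,x \right)} = -144 - S$ ($w{\left(S,x \right)} = 2 - \left(146 + S\right) = -144 - S$)
$\frac{w{\left(175,-35 \right)} + 1280}{a{\left(-85 \right)} + m{\left(-54 \right)}} = \frac{\left(-144 - 175\right) + 1280}{-93 - -378} = \frac{\left(-144 - 175\right) + 1280}{-93 + 378} = \frac{-319 + 1280}{285} = 961 \cdot \frac{1}{285} = \frac{961}{285}$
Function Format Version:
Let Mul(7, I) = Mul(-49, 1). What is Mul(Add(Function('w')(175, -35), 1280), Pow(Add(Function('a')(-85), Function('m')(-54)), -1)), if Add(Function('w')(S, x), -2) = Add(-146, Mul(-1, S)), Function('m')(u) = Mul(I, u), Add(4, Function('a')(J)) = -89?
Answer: Rational(961, 285) ≈ 3.3719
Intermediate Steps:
Function('a')(J) = -93 (Function('a')(J) = Add(-4, -89) = -93)
I = -7 (I = Mul(Rational(1, 7), Mul(-49, 1)) = Mul(Rational(1, 7), -49) = -7)
Function('m')(u) = Mul(-7, u)
Function('w')(S, x) = Add(-144, Mul(-1, S)) (Function('w')(S, x) = Add(2, Add(-146, Mul(-1, S))) = Add(-144, Mul(-1, S)))
Mul(Add(Function('w')(175, -35), 1280), Pow(Add(Function('a')(-85), Function('m')(-54)), -1)) = Mul(Add(Add(-144, Mul(-1, 175)), 1280), Pow(Add(-93, Mul(-7, -54)), -1)) = Mul(Add(Add(-144, -175), 1280), Pow(Add(-93, 378), -1)) = Mul(Add(-319, 1280), Pow(285, -1)) = Mul(961, Rational(1, 285)) = Rational(961, 285)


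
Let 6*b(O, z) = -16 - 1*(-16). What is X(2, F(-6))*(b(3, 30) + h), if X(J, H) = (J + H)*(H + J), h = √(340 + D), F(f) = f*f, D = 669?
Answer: 1444*√1009 ≈ 45868.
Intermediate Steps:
b(O, z) = 0 (b(O, z) = (-16 - 1*(-16))/6 = (-16 + 16)/6 = (⅙)*0 = 0)
F(f) = f²
h = √1009 (h = √(340 + 669) = √1009 ≈ 31.765)
X(J, H) = (H + J)² (X(J, H) = (H + J)*(H + J) = (H + J)²)
X(2, F(-6))*(b(3, 30) + h) = ((-6)² + 2)²*(0 + √1009) = (36 + 2)²*√1009 = 38²*√1009 = 1444*√1009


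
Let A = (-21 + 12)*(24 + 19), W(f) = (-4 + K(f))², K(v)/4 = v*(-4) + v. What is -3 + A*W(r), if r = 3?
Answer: -619203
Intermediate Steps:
K(v) = -12*v (K(v) = 4*(v*(-4) + v) = 4*(-4*v + v) = 4*(-3*v) = -12*v)
W(f) = (-4 - 12*f)²
A = -387 (A = -9*43 = -387)
-3 + A*W(r) = -3 - 6192*(1 + 3*3)² = -3 - 6192*(1 + 9)² = -3 - 6192*10² = -3 - 6192*100 = -3 - 387*1600 = -3 - 619200 = -619203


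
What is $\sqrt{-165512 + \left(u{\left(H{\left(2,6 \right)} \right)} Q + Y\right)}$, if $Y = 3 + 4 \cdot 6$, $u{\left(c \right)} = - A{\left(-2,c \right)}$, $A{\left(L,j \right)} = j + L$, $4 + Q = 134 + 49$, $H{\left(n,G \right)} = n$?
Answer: $i \sqrt{165485} \approx 406.8 i$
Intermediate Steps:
$Q = 179$ ($Q = -4 + \left(134 + 49\right) = -4 + 183 = 179$)
$A{\left(L,j \right)} = L + j$
$u{\left(c \right)} = 2 - c$ ($u{\left(c \right)} = - (-2 + c) = 2 - c$)
$Y = 27$ ($Y = 3 + 24 = 27$)
$\sqrt{-165512 + \left(u{\left(H{\left(2,6 \right)} \right)} Q + Y\right)} = \sqrt{-165512 + \left(\left(2 - 2\right) 179 + 27\right)} = \sqrt{-165512 + \left(0 \cdot 179 + 27\right)} = \sqrt{-165512 + \left(0 + 27\right)} = \sqrt{-165512 + 27} = \sqrt{-165485} = i \sqrt{165485}$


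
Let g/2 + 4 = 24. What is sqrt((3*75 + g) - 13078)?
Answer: I*sqrt(12813) ≈ 113.19*I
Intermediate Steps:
g = 40 (g = -8 + 2*24 = -8 + 48 = 40)
sqrt((3*75 + g) - 13078) = sqrt((3*75 + 40) - 13078) = sqrt((225 + 40) - 13078) = sqrt(265 - 13078) = sqrt(-12813) = I*sqrt(12813)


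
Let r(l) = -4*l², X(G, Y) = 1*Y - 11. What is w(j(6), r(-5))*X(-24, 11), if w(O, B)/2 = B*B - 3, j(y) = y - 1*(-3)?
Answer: 0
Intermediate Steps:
X(G, Y) = -11 + Y (X(G, Y) = Y - 11 = -11 + Y)
j(y) = 3 + y (j(y) = y + 3 = 3 + y)
w(O, B) = -6 + 2*B² (w(O, B) = 2*(B*B - 3) = 2*(B² - 3) = 2*(-3 + B²) = -6 + 2*B²)
w(j(6), r(-5))*X(-24, 11) = (-6 + 2*(-4*(-5)²)²)*(-11 + 11) = (-6 + 2*(-4*25)²)*0 = (-6 + 2*(-100)²)*0 = (-6 + 2*10000)*0 = (-6 + 20000)*0 = 19994*0 = 0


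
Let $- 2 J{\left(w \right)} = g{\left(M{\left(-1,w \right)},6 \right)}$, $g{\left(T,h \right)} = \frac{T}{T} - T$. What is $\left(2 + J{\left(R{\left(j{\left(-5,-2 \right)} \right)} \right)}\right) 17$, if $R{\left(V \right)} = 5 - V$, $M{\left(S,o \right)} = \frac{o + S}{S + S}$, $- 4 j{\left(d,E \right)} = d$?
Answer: $\frac{221}{16} \approx 13.813$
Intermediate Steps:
$j{\left(d,E \right)} = - \frac{d}{4}$
$M{\left(S,o \right)} = \frac{S + o}{2 S}$
$g{\left(T,h \right)} = 1 - T$
$J{\left(w \right)} = - \frac{1}{4} - \frac{w}{4}$ ($J{\left(w \right)} = - \frac{1 - \frac{-1 + w}{2 \left(-1\right)}}{2} = - \frac{1 - \frac{1}{2} \left(-1\right) \left(-1 + w\right)}{2} = - \frac{1 - \left(\frac{1}{2} - \frac{w}{2}\right)}{2} = - \frac{1 + \left(- \frac{1}{2} + \frac{w}{2}\right)}{2} = - \frac{\frac{1}{2} + \frac{w}{2}}{2} = - \frac{1}{4} - \frac{w}{4}$)
$\left(2 + J{\left(R{\left(j{\left(-5,-2 \right)} \right)} \right)}\right) 17 = \left(2 - \left(\frac{1}{4} + \frac{5 - \left(- \frac{1}{4}\right) \left(-5\right)}{4}\right)\right) 17 = \left(2 - \left(\frac{1}{4} + \frac{5 - \frac{5}{4}}{4}\right)\right) 17 = \left(2 - \frac{19}{16}\right) 17 = \frac{13}{16} \cdot 17 = \frac{221}{16}$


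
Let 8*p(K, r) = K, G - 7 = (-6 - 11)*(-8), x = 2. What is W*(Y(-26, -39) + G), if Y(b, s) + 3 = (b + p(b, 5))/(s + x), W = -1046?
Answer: -10897751/74 ≈ -1.4727e+5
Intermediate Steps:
G = 143 (G = 7 + (-6 - 11)*(-8) = 7 - 17*(-8) = 7 + 136 = 143)
p(K, r) = K/8
Y(b, s) = -3 + 9*b/(8*(2 + s)) (Y(b, s) = -3 + (b + b/8)/(s + 2) = -3 + (9*b/8)/(2 + s) = -3 + 9*b/(8*(2 + s)))
W*(Y(-26, -39) + G) = -1046*(3*(-16 - 8*(-39) + 3*(-26))/(8*(2 - 39)) + 143) = -1046*((3/8)*(-16 + 312 - 78)/(-37) + 143) = -1046*((3/8)*(-1/37)*218 + 143) = -1046*(-327/148 + 143) = -1046*20837/148 = -10897751/74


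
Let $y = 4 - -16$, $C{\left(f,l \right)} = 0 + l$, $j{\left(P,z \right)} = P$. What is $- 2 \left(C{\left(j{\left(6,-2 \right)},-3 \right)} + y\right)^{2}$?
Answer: $-578$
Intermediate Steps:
$C{\left(f,l \right)} = l$
$y = 20$ ($y = 4 + 16 = 20$)
$- 2 \left(C{\left(j{\left(6,-2 \right)},-3 \right)} + y\right)^{2} = - 2 \left(-3 + 20\right)^{2} = - 2 \cdot 17^{2} = \left(-2\right) 289 = -578$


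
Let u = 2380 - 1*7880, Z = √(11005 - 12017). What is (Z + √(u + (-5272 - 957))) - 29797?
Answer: -29797 + I*√11729 + 2*I*√253 ≈ -29797.0 + 140.11*I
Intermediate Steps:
Z = 2*I*√253 (Z = √(-1012) = 2*I*√253 ≈ 31.812*I)
u = -5500 (u = 2380 - 7880 = -5500)
(Z + √(u + (-5272 - 957))) - 29797 = (2*I*√253 + √(-5500 + (-5272 - 957))) - 29797 = (2*I*√253 + √(-5500 - 6229)) - 29797 = (2*I*√253 + √(-11729)) - 29797 = (2*I*√253 + I*√11729) - 29797 = (I*√11729 + 2*I*√253) - 29797 = -29797 + I*√11729 + 2*I*√253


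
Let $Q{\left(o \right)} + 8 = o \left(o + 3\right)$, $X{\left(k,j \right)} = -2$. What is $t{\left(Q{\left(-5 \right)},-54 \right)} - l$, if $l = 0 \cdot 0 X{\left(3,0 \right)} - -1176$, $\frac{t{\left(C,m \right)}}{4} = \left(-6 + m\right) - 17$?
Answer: $-1484$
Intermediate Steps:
$Q{\left(o \right)} = -8 + o \left(3 + o\right)$ ($Q{\left(o \right)} = -8 + o \left(o + 3\right) = -8 + o \left(3 + o\right)$)
$t{\left(C,m \right)} = -92 + 4 m$ ($t{\left(C,m \right)} = 4 \left(\left(-6 + m\right) - 17\right) = 4 \left(-23 + m\right) = -92 + 4 m$)
$l = 1176$ ($l = 0 \cdot 0 \left(-2\right) - -1176 = 0 \left(-2\right) + 1176 = 0 + 1176 = 1176$)
$t{\left(Q{\left(-5 \right)},-54 \right)} - l = \left(-92 + 4 \left(-54\right)\right) - 1176 = \left(-92 - 216\right) - 1176 = -308 - 1176 = -1484$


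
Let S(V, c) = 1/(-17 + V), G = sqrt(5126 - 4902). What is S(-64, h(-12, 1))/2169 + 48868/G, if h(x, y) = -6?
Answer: -1/175689 + 12217*sqrt(14)/14 ≈ 3265.1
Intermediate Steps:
G = 4*sqrt(14) (G = sqrt(224) = 4*sqrt(14) ≈ 14.967)
S(-64, h(-12, 1))/2169 + 48868/G = 1/(-17 - 64*2169) + 48868/((4*sqrt(14))) = (1/2169)/(-81) + 48868*(sqrt(14)/56) = -1/81*1/2169 + 12217*sqrt(14)/14 = -1/175689 + 12217*sqrt(14)/14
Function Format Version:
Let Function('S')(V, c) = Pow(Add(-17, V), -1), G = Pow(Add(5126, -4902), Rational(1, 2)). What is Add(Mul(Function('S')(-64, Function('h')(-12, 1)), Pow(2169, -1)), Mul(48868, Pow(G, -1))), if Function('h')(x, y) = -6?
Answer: Add(Rational(-1, 175689), Mul(Rational(12217, 14), Pow(14, Rational(1, 2)))) ≈ 3265.1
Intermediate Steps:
G = Mul(4, Pow(14, Rational(1, 2))) (G = Pow(224, Rational(1, 2)) = Mul(4, Pow(14, Rational(1, 2))) ≈ 14.967)
Add(Mul(Function('S')(-64, Function('h')(-12, 1)), Pow(2169, -1)), Mul(48868, Pow(G, -1))) = Add(Mul(Pow(Add(-17, -64), -1), Pow(2169, -1)), Mul(48868, Pow(Mul(4, Pow(14, Rational(1, 2))), -1))) = Add(Mul(Pow(-81, -1), Rational(1, 2169)), Mul(48868, Mul(Rational(1, 56), Pow(14, Rational(1, 2))))) = Add(Mul(Rational(-1, 81), Rational(1, 2169)), Mul(Rational(12217, 14), Pow(14, Rational(1, 2)))) = Add(Rational(-1, 175689), Mul(Rational(12217, 14), Pow(14, Rational(1, 2))))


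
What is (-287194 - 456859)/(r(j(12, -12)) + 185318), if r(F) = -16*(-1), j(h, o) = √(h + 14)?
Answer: -744053/185334 ≈ -4.0147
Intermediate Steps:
j(h, o) = √(14 + h)
r(F) = 16
(-287194 - 456859)/(r(j(12, -12)) + 185318) = (-287194 - 456859)/(16 + 185318) = -744053/185334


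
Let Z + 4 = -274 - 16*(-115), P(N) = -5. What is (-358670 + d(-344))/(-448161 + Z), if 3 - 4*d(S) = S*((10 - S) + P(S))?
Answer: 1314621/1786396 ≈ 0.73591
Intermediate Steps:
d(S) = ¾ - S*(5 - S)/4 (d(S) = ¾ - S*((10 - S) - 5)/4 = ¾ - S*(5 - S)/4)
Z = 1562 (Z = -4 + (-274 - 16*(-115)) = -4 + (-274 + 1840) = -4 + 1566 = 1562)
(-358670 + d(-344))/(-448161 + Z) = (-358670 + (¾ - 5/4*(-344) + (¼)*(-344)²))/(-448161 + 1562) = (-358670 + (¾ + 430 + (¼)*118336))/(-446599) = (-358670 + (¾ + 430 + 29584))*(-1/446599) = (-358670 + 120059/4)*(-1/446599) = -1314621/4*(-1/446599) = 1314621/1786396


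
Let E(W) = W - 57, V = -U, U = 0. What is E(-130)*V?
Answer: 0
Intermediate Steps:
V = 0 (V = -1*0 = 0)
E(W) = -57 + W
E(-130)*V = (-57 - 130)*0 = -187*0 = 0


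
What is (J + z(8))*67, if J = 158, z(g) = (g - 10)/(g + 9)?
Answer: 179828/17 ≈ 10578.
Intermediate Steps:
z(g) = (-10 + g)/(9 + g)
(J + z(8))*67 = (158 + (-10 + 8)/(9 + 8))*67 = (158 - 2/17)*67 = (2684/17)*67 = 179828/17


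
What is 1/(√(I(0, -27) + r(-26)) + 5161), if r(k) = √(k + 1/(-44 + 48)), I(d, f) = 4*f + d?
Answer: 2/(10322 + √2*√(-216 + I*√103)) ≈ 0.00019375 - 3.9023e-7*I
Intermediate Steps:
I(d, f) = d + 4*f
r(k) = √(¼ + k) (r(k) = √(k + 1/4) = √(k + ¼) = √(¼ + k))
1/(√(I(0, -27) + r(-26)) + 5161) = 1/(√((0 + 4*(-27)) + √(1 + 4*(-26))/2) + 5161) = 1/(√((0 - 108) + √(1 - 104)/2) + 5161) = 1/(√(-108 + √(-103)/2) + 5161) = 1/(√(-108 + (I*√103)/2) + 5161) = 1/(√(-108 + I*√103/2) + 5161) = 1/(5161 + √(-108 + I*√103/2))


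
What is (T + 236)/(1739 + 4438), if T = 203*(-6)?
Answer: -982/6177 ≈ -0.15898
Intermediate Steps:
T = -1218
(T + 236)/(1739 + 4438) = (-1218 + 236)/(1739 + 4438) = -982/6177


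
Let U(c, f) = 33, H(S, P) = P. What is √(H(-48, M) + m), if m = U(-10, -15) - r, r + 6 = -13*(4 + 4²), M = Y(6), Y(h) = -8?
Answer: √291 ≈ 17.059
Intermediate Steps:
M = -8
r = -266 (r = -6 - 13*(4 + 4²) = -6 - 13*(4 + 16) = -6 - 13*20 = -6 - 260 = -266)
m = 299 (m = 33 - 1*(-266) = 33 + 266 = 299)
√(H(-48, M) + m) = √(-8 + 299) = √291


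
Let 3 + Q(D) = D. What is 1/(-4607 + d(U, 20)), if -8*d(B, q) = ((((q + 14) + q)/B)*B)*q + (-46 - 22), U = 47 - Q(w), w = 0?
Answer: -2/9467 ≈ -0.00021126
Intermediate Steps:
Q(D) = -3 + D
U = 50 (U = 47 - (-3 + 0) = 47 - 1*(-3) = 47 + 3 = 50)
d(B, q) = 17/2 - q*(14 + 2*q)/8 (d(B, q) = -(((((q + 14) + q)/B)*B)*q + (-46 - 22))/8 = -(((((14 + q) + q)/B)*B)*q - 68)/8 = -((((14 + 2*q)/B)*B)*q - 68)/8 = -((14 + 2*q)*q - 68)/8 = -(q*(14 + 2*q) - 68)/8 = -(-68 + q*(14 + 2*q))/8 = 17/2 - q*(14 + 2*q)/8)
1/(-4607 + d(U, 20)) = 1/(-4607 + (17/2 - 7/4*20 - ¼*20²)) = 1/(-4607 + (17/2 - 35 - ¼*400)) = 1/(-4607 + (17/2 - 35 - 100)) = 1/(-4607 - 253/2) = 1/(-9467/2) = -2/9467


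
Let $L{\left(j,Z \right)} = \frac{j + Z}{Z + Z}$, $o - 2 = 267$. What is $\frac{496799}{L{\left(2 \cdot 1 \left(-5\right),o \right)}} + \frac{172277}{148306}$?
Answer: $\frac{1071323114095}{1038142} \approx 1.032 \cdot 10^{6}$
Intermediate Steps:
$o = 269$ ($o = 2 + 267 = 269$)
$L{\left(j,Z \right)} = \frac{Z + j}{2 Z}$
$\frac{496799}{L{\left(2 \cdot 1 \left(-5\right),o \right)}} + \frac{172277}{148306} = \frac{496799}{\frac{1}{2} \cdot \frac{1}{269} \left(269 + 2 \cdot 1 \left(-5\right)\right)} + \frac{172277}{148306} = \frac{496799}{\frac{1}{2} \cdot \frac{1}{269} \left(269 + 2 \left(-5\right)\right)} + 172277 \cdot \frac{1}{148306} = \frac{496799}{\frac{1}{2} \cdot \frac{1}{269} \left(269 - 10\right)} + \frac{172277}{148306} = \frac{496799}{\frac{1}{2} \cdot \frac{1}{269} \cdot 259} + \frac{172277}{148306} = \frac{496799}{\frac{259}{538}} + \frac{172277}{148306} = 496799 \cdot \frac{538}{259} + \frac{172277}{148306} = \frac{7223726}{7} + \frac{172277}{148306} = \frac{1071323114095}{1038142}$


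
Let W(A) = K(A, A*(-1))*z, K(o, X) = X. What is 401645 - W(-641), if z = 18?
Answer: 390107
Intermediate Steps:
W(A) = -18*A (W(A) = (A*(-1))*18 = -A*18 = -18*A)
401645 - W(-641) = 401645 - (-18)*(-641) = 401645 - 1*11538 = 401645 - 11538 = 390107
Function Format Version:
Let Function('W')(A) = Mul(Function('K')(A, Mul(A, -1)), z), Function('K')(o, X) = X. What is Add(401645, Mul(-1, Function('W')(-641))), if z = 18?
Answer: 390107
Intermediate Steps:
Function('W')(A) = Mul(-18, A) (Function('W')(A) = Mul(Mul(A, -1), 18) = Mul(Mul(-1, A), 18) = Mul(-18, A))
Add(401645, Mul(-1, Function('W')(-641))) = Add(401645, Mul(-1, Mul(-18, -641))) = Add(401645, Mul(-1, 11538)) = Add(401645, -11538) = 390107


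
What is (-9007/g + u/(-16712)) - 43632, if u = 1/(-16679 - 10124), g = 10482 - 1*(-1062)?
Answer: -14101361797538081/323182747524 ≈ -43633.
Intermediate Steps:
g = 11544 (g = 10482 + 1062 = 11544)
u = -1/26803 (u = 1/(-26803) = -1/26803 ≈ -3.7309e-5)
(-9007/g + u/(-16712)) - 43632 = (-9007/11544 - 1/26803/(-16712)) - 43632 = (-9007*1/11544 - 1/26803*(-1/16712)) - 43632 = (-9007/11544 + 1/447931736) - 43632 = -252157570913/323182747524 - 43632 = -14101361797538081/323182747524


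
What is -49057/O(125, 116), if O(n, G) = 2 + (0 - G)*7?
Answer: 49057/810 ≈ 60.564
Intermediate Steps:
O(n, G) = 2 - 7*G (O(n, G) = 2 - G*7 = 2 - 7*G)
-49057/O(125, 116) = -49057/(2 - 7*116) = -49057/(2 - 812) = -49057/(-810) = -49057*(-1/810) = 49057/810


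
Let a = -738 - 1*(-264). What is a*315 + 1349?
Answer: -147961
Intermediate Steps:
a = -474 (a = -738 + 264 = -474)
a*315 + 1349 = -474*315 + 1349 = -149310 + 1349 = -147961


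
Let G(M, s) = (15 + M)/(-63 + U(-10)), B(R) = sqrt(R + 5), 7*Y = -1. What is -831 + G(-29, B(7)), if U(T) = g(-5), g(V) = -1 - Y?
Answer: -371359/447 ≈ -830.78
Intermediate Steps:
Y = -1/7 (Y = (1/7)*(-1) = -1/7 ≈ -0.14286)
B(R) = sqrt(5 + R)
g(V) = -6/7 (g(V) = -1 - 1*(-1/7) = -1 + 1/7 = -6/7)
U(T) = -6/7
G(M, s) = -35/149 - 7*M/447 (G(M, s) = (15 + M)/(-63 - 6/7) = (15 + M)/(-447/7) = (15 + M)*(-7/447) = -35/149 - 7*M/447)
-831 + G(-29, B(7)) = -831 + (-35/149 - 7/447*(-29)) = -831 + (-35/149 + 203/447) = -831 + 98/447 = -371359/447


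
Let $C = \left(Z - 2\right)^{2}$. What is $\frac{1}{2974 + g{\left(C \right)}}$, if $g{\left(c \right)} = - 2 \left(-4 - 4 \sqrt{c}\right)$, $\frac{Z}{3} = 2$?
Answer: $\frac{1}{3014} \approx 0.00033179$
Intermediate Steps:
$Z = 6$ ($Z = 3 \cdot 2 = 6$)
$C = 16$ ($C = \left(6 - 2\right)^{2} = 4^{2} = 16$)
$g{\left(c \right)} = 8 + 8 \sqrt{c}$
$\frac{1}{2974 + g{\left(C \right)}} = \frac{1}{2974 + \left(8 + 8 \sqrt{16}\right)} = \frac{1}{2974 + \left(8 + 8 \cdot 4\right)} = \frac{1}{2974 + \left(8 + 32\right)} = \frac{1}{2974 + 40} = \frac{1}{3014}$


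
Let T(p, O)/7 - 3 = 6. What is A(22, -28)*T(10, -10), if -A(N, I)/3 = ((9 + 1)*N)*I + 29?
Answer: 1158759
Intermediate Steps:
T(p, O) = 63 (T(p, O) = 21 + 7*6 = 21 + 42 = 63)
A(N, I) = -87 - 30*I*N (A(N, I) = -3*(((9 + 1)*N)*I + 29) = -3*((10*N)*I + 29) = -3*(10*I*N + 29) = -3*(29 + 10*I*N) = -87 - 30*I*N)
A(22, -28)*T(10, -10) = (-87 - 30*(-28)*22)*63 = (-87 + 18480)*63 = 18393*63 = 1158759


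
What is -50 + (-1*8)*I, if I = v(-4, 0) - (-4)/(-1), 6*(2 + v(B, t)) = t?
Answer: -2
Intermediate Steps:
v(B, t) = -2 + t/6
I = -6 (I = (-2 + (1/6)*0) - (-4)/(-1) = (-2 + 0) - (-4)*(-1) = -2 - 1*4 = -2 - 4 = -6)
-50 + (-1*8)*I = -50 - 1*8*(-6) = -50 - 8*(-6) = -50 + 48 = -2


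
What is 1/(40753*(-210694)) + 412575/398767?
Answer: 3542539170619883/3423977986086394 ≈ 1.0346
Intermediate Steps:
1/(40753*(-210694)) + 412575/398767 = (1/40753)*(-1/210694) + 412575*(1/398767) = -1/8586412582 + 412575/398767 = 3542539170619883/3423977986086394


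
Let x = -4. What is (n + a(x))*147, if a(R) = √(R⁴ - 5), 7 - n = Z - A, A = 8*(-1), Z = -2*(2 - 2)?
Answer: -147 + 147*√251 ≈ 2181.9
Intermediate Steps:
Z = 0 (Z = -2*0 = 0)
A = -8
n = -1 (n = 7 - (0 - 1*(-8)) = 7 - (0 + 8) = 7 - 1*8 = 7 - 8 = -1)
a(R) = √(-5 + R⁴)
(n + a(x))*147 = (-1 + √(-5 + (-4)⁴))*147 = (-1 + √(-5 + 256))*147 = (-1 + √251)*147 = -147 + 147*√251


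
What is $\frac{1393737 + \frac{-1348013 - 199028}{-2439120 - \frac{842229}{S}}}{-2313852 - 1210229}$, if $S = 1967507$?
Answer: $- \frac{6688528113760456640}{16912017200534957589} \approx -0.39549$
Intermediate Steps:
$\frac{1393737 + \frac{-1348013 - 199028}{-2439120 - \frac{842229}{S}}}{-2313852 - 1210229} = \frac{1393737 + \frac{-1348013 - 199028}{-2439120 - \frac{842229}{1967507}}}{-2313852 - 1210229} = \frac{1393737 - \frac{1547041}{-2439120 - \frac{842229}{1967507}}}{-3524081} = \left(1393737 - \frac{1547041}{-2439120 - \frac{842229}{1967507}}\right) \left(- \frac{1}{3524081}\right) = \left(1393737 - \frac{1547041}{- \frac{4798986516069}{1967507}}\right) \left(- \frac{1}{3524081}\right) = \left(1393737 - - \frac{3043813996787}{4798986516069}\right) \left(- \frac{1}{3524081}\right) = \left(1393737 + \frac{3043813996787}{4798986516069}\right) \left(- \frac{1}{3524081}\right) = \frac{6688528113760456640}{4798986516069} \left(- \frac{1}{3524081}\right) = - \frac{6688528113760456640}{16912017200534957589}$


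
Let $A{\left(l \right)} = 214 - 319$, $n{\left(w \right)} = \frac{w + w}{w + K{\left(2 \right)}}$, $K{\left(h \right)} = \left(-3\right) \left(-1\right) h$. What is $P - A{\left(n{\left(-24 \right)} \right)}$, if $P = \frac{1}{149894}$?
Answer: $\frac{15738871}{149894} \approx 105.0$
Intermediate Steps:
$K{\left(h \right)} = 3 h$
$n{\left(w \right)} = \frac{2 w}{6 + w}$ ($n{\left(w \right)} = \frac{w + w}{w + 3 \cdot 2} = \frac{2 w}{w + 6} = \frac{2 w}{6 + w}$)
$P = \frac{1}{149894} \approx 6.6714 \cdot 10^{-6}$
$A{\left(l \right)} = -105$ ($A{\left(l \right)} = 214 - 319 = -105$)
$P - A{\left(n{\left(-24 \right)} \right)} = \frac{1}{149894} - -105 = \frac{1}{149894} + 105 = \frac{15738871}{149894}$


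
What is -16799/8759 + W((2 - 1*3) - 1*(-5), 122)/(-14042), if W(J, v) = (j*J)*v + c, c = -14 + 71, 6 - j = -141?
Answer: -864726445/122993878 ≈ -7.0306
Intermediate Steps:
j = 147 (j = 6 - 1*(-141) = 6 + 141 = 147)
c = 57
W(J, v) = 57 + 147*J*v (W(J, v) = (147*J)*v + 57 = 147*J*v + 57 = 57 + 147*J*v)
-16799/8759 + W((2 - 1*3) - 1*(-5), 122)/(-14042) = -16799/8759 + (57 + 147*((2 - 1*3) - 1*(-5))*122)/(-14042) = -16799*1/8759 + (57 + 147*((2 - 3) + 5)*122)*(-1/14042) = -16799/8759 + (57 + 147*(-1 + 5)*122)*(-1/14042) = -16799/8759 + (57 + 147*4*122)*(-1/14042) = -16799/8759 + (57 + 71736)*(-1/14042) = -16799/8759 + 71793*(-1/14042) = -16799/8759 - 71793/14042 = -864726445/122993878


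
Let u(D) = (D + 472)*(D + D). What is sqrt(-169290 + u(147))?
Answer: 46*sqrt(6) ≈ 112.68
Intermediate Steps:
u(D) = 2*D*(472 + D) (u(D) = (472 + D)*(2*D) = 2*D*(472 + D))
sqrt(-169290 + u(147)) = sqrt(-169290 + 2*147*(472 + 147)) = sqrt(-169290 + 2*147*619) = sqrt(-169290 + 181986) = sqrt(12696) = 46*sqrt(6)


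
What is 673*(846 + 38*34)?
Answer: 1438874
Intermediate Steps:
673*(846 + 38*34) = 673*(846 + 1292) = 673*2138 = 1438874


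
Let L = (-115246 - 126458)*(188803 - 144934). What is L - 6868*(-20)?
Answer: -10603175416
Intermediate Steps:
L = -10603312776 (L = -241704*43869 = -10603312776)
L - 6868*(-20) = -10603312776 - 6868*(-20) = -10603312776 - 1*(-137360) = -10603312776 + 137360 = -10603175416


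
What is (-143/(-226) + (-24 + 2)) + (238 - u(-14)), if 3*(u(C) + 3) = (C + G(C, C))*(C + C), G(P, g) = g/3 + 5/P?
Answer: 85585/2034 ≈ 42.077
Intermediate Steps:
G(P, g) = 5/P + g/3 (G(P, g) = g*(1/3) + 5/P = g/3 + 5/P = 5/P + g/3)
u(C) = -3 + 2*C*(5/C + 4*C/3)/3 (u(C) = -3 + ((C + (5/C + C/3))*(C + C))/3 = -3 + ((5/C + 4*C/3)*(2*C))/3 = -3 + (2*C*(5/C + 4*C/3))/3 = -3 + 2*C*(5/C + 4*C/3)/3)
(-143/(-226) + (-24 + 2)) + (238 - u(-14)) = (-143/(-226) + (-24 + 2)) + (238 - (1/3 + (8/9)*(-14)**2)) = (-143*(-1/226) - 22) + (238 - (1/3 + (8/9)*196)) = (143/226 - 22) + (238 - (1/3 + 1568/9)) = -4829/226 + (238 - 1*1571/9) = -4829/226 + (238 - 1571/9) = -4829/226 + 571/9 = 85585/2034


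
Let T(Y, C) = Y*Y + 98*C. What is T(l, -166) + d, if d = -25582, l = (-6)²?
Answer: -40554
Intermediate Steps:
l = 36
T(Y, C) = Y² + 98*C
T(l, -166) + d = (36² + 98*(-166)) - 25582 = (1296 - 16268) - 25582 = -14972 - 25582 = -40554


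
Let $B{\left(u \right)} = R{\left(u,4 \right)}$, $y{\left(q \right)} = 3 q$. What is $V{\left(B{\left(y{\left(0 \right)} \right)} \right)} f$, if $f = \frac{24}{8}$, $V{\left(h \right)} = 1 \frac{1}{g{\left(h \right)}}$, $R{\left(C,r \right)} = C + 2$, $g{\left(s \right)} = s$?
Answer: $\frac{3}{2} \approx 1.5$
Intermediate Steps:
$R{\left(C,r \right)} = 2 + C$
$B{\left(u \right)} = 2 + u$
$V{\left(h \right)} = \frac{1}{h}$ ($V{\left(h \right)} = 1 \frac{1}{h} = \frac{1}{h}$)
$f = 3$ ($f = 24 \cdot \frac{1}{8} = 3$)
$V{\left(B{\left(y{\left(0 \right)} \right)} \right)} f = \frac{1}{2 + 3 \cdot 0} \cdot 3 = \frac{1}{2 + 0} \cdot 3 = \frac{1}{2} \cdot 3 = \frac{3}{2}$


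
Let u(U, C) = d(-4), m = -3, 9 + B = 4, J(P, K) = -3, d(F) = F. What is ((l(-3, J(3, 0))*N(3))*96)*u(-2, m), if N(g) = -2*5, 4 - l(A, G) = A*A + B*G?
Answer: -76800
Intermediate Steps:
B = -5 (B = -9 + 4 = -5)
u(U, C) = -4
l(A, G) = 4 - A² + 5*G (l(A, G) = 4 - (A*A - 5*G) = 4 - (A² - 5*G) = 4 + (-A² + 5*G) = 4 - A² + 5*G)
N(g) = -10
((l(-3, J(3, 0))*N(3))*96)*u(-2, m) = (((4 - 1*(-3)² + 5*(-3))*(-10))*96)*(-4) = (((4 - 1*9 - 15)*(-10))*96)*(-4) = (((4 - 9 - 15)*(-10))*96)*(-4) = (-20*(-10)*96)*(-4) = (200*96)*(-4) = 19200*(-4) = -76800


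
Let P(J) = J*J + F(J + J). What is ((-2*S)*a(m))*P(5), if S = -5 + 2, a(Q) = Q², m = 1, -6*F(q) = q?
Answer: 140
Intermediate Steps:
F(q) = -q/6
P(J) = J² - J/3 (P(J) = J*J - (J + J)/6 = J² - J/3)
S = -3
((-2*S)*a(m))*P(5) = (-2*(-3)*1²)*(5*(-⅓ + 5)) = (6*1)*(5*(14/3)) = 6*(70/3) = 140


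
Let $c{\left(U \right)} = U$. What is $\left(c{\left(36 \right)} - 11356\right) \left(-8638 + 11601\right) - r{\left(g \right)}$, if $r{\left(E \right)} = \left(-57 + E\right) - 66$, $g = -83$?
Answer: $-33540954$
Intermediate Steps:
$r{\left(E \right)} = -123 + E$
$\left(c{\left(36 \right)} - 11356\right) \left(-8638 + 11601\right) - r{\left(g \right)} = \left(36 - 11356\right) \left(-8638 + 11601\right) - \left(-123 - 83\right) = \left(-11320\right) 2963 - -206 = -33541160 + 206 = -33540954$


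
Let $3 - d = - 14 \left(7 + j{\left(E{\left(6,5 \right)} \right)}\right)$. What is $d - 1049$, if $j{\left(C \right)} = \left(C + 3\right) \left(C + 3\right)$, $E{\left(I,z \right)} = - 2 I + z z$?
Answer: $2636$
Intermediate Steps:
$E{\left(I,z \right)} = z^{2} - 2 I$ ($E{\left(I,z \right)} = - 2 I + z^{2} = z^{2} - 2 I$)
$j{\left(C \right)} = \left(3 + C\right)^{2}$ ($j{\left(C \right)} = \left(3 + C\right) \left(3 + C\right) = \left(3 + C\right)^{2}$)
$d = 3685$ ($d = 3 - - 14 \left(7 + \left(3 + \left(5^{2} - 12\right)\right)^{2}\right) = 3 - - 14 \left(7 + \left(3 + \left(25 - 12\right)\right)^{2}\right) = 3 - - 14 \left(7 + \left(3 + 13\right)^{2}\right) = 3 - - 14 \left(7 + 16^{2}\right) = 3 - - 14 \left(7 + 256\right) = 3 - \left(-14\right) 263 = 3 - -3682 = 3 + 3682 = 3685$)
$d - 1049 = 3685 - 1049 = 2636$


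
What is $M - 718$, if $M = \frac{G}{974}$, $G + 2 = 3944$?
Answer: $- \frac{347695}{487} \approx -713.95$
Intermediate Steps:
$G = 3942$ ($G = -2 + 3944 = 3942$)
$M = \frac{1971}{487}$ ($M = \frac{3942}{974} = 3942 \cdot \frac{1}{974} = \frac{1971}{487} \approx 4.0472$)
$M - 718 = \frac{1971}{487} - 718 = - \frac{347695}{487}$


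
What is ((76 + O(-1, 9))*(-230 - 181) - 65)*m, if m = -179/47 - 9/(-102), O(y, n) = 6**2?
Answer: 274046665/1598 ≈ 1.7149e+5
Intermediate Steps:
O(y, n) = 36
m = -5945/1598 (m = -179*1/47 - 9*(-1/102) = -179/47 + 3/34 = -5945/1598 ≈ -3.7203)
((76 + O(-1, 9))*(-230 - 181) - 65)*m = ((76 + 36)*(-230 - 181) - 65)*(-5945/1598) = (112*(-411) - 65)*(-5945/1598) = (-46032 - 65)*(-5945/1598) = -46097*(-5945/1598) = 274046665/1598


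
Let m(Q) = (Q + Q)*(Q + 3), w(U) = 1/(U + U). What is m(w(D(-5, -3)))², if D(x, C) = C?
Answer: 289/324 ≈ 0.89198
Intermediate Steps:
w(U) = 1/(2*U)
m(Q) = 2*Q*(3 + Q) (m(Q) = (2*Q)*(3 + Q) = 2*Q*(3 + Q))
m(w(D(-5, -3)))² = (2*((½)/(-3))*(3 + (½)/(-3)))² = (2*((½)*(-⅓))*(3 + (½)*(-⅓)))² = (2*(-⅙)*(3 - ⅙))² = (2*(-⅙)*(17/6))² = (-17/18)² = 289/324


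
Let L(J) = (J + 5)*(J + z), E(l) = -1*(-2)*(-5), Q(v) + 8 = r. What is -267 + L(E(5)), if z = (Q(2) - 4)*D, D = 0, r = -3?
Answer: -217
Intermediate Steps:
Q(v) = -11 (Q(v) = -8 - 3 = -11)
z = 0 (z = (-11 - 4)*0 = -15*0 = 0)
E(l) = -10 (E(l) = 2*(-5) = -10)
L(J) = J*(5 + J) (L(J) = (J + 5)*(J + 0) = (5 + J)*J = J*(5 + J))
-267 + L(E(5)) = -267 - 10*(5 - 10) = -267 - 10*(-5) = -267 + 50 = -217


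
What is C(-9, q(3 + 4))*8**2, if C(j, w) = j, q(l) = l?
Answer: -576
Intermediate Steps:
C(-9, q(3 + 4))*8**2 = -9*8**2 = -9*64 = -576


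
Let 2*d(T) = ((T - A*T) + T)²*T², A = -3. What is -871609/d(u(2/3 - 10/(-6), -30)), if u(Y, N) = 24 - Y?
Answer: -141200658/446265625 ≈ -0.31640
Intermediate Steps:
d(T) = 25*T⁴/2 (d(T) = (((T - (-3)*T) + T)²*T²)/2 = (((T + 3*T) + T)²*T²)/2 = ((4*T + T)²*T²)/2 = ((5*T)²*T²)/2 = ((25*T²)*T²)/2 = (25*T⁴)/2 = 25*T⁴/2)
-871609/d(u(2/3 - 10/(-6), -30)) = -871609*2/(25*(24 - (2/3 - 10/(-6)))⁴) = -871609*2/(25*(24 - (2*(⅓) - 10*(-⅙)))⁴) = -871609*2/(25*(24 - (⅔ + 5/3))⁴) = -871609*2/(25*(24 - 1*7/3)⁴) = -871609*2/(25*(24 - 7/3)⁴) = -871609/(25*(65/3)⁴/2) = -871609/((25/2)*(17850625/81)) = -871609/446265625/162 = -871609*162/446265625 = -141200658/446265625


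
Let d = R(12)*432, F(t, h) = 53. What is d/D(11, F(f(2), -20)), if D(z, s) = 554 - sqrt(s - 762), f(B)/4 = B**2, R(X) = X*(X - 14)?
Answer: -5743872/307625 - 10368*I*sqrt(709)/307625 ≈ -18.672 - 0.89742*I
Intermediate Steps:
R(X) = X*(-14 + X)
f(B) = 4*B**2
d = -10368 (d = (12*(-14 + 12))*432 = (12*(-2))*432 = -24*432 = -10368)
D(z, s) = 554 - sqrt(-762 + s)
d/D(11, F(f(2), -20)) = -10368/(554 - sqrt(-762 + 53)) = -10368/(554 - sqrt(-709)) = -10368/(554 - I*sqrt(709))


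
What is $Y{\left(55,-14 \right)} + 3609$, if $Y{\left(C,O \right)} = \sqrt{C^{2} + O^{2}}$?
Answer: $3609 + \sqrt{3221} \approx 3665.8$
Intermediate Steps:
$Y{\left(55,-14 \right)} + 3609 = \sqrt{55^{2} + \left(-14\right)^{2}} + 3609 = \sqrt{3025 + 196} + 3609 = \sqrt{3221} + 3609 = 3609 + \sqrt{3221}$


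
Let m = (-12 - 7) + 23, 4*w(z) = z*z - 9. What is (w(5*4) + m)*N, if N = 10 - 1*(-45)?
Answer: 22385/4 ≈ 5596.3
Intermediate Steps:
w(z) = -9/4 + z²/4 (w(z) = (z*z - 9)/4 = (z² - 9)/4 = (-9 + z²)/4 = -9/4 + z²/4)
m = 4 (m = -19 + 23 = 4)
N = 55 (N = 10 + 45 = 55)
(w(5*4) + m)*N = ((-9/4 + (5*4)²/4) + 4)*55 = ((-9/4 + (¼)*20²) + 4)*55 = ((-9/4 + (¼)*400) + 4)*55 = ((-9/4 + 100) + 4)*55 = (391/4 + 4)*55 = (407/4)*55 = 22385/4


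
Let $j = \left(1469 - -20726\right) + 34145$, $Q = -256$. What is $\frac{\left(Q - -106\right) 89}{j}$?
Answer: $- \frac{445}{1878} \approx -0.23695$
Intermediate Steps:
$j = 56340$ ($j = \left(1469 + 20726\right) + 34145 = 22195 + 34145 = 56340$)
$\frac{\left(Q - -106\right) 89}{j} = \frac{\left(-256 - -106\right) 89}{56340} = \left(-256 + 106\right) 89 \cdot \frac{1}{56340} = \left(-150\right) 89 \cdot \frac{1}{56340} = \left(-13350\right) \frac{1}{56340} = - \frac{445}{1878}$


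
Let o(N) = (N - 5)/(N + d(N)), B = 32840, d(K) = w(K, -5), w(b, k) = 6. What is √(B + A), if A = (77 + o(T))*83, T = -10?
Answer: √158169/2 ≈ 198.85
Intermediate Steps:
d(K) = 6
o(N) = (-5 + N)/(6 + N) (o(N) = (N - 5)/(N + 6) = (-5 + N)/(6 + N))
A = 26809/4 (A = (77 + (-5 - 10)/(6 - 10))*83 = (77 - 15/(-4))*83 = (77 - ¼*(-15))*83 = (77 + 15/4)*83 = (323/4)*83 = 26809/4 ≈ 6702.3)
√(B + A) = √(32840 + 26809/4) = √(158169/4) = √158169/2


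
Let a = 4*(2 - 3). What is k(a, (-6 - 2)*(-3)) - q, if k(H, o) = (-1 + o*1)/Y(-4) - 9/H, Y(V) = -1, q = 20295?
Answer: -81263/4 ≈ -20316.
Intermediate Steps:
a = -4 (a = 4*(-1) = -4)
k(H, o) = 1 - o - 9/H (k(H, o) = (-1 + o*1)/(-1) - 9/H = (-1 + o)*(-1) - 9/H = (1 - o) - 9/H = 1 - o - 9/H)
k(a, (-6 - 2)*(-3)) - q = (1 - (-6 - 2)*(-3) - 9/(-4)) - 1*20295 = (1 - (-8)*(-3) - 9*(-1/4)) - 20295 = (1 - 1*24 + 9/4) - 20295 = (1 - 24 + 9/4) - 20295 = -83/4 - 20295 = -81263/4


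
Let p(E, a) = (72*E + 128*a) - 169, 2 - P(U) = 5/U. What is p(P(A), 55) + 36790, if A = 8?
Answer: 43760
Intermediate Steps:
P(U) = 2 - 5/U
p(E, a) = -169 + 72*E + 128*a
p(P(A), 55) + 36790 = (-169 + 72*(2 - 5/8) + 128*55) + 36790 = (-169 + 72*(2 - 5*1/8) + 7040) + 36790 = (-169 + 72*(2 - 5/8) + 7040) + 36790 = (-169 + 72*(11/8) + 7040) + 36790 = (-169 + 99 + 7040) + 36790 = 6970 + 36790 = 43760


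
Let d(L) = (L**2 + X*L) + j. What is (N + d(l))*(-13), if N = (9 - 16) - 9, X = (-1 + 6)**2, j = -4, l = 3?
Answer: -832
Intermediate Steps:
X = 25 (X = 5**2 = 25)
N = -16 (N = -7 - 9 = -16)
d(L) = -4 + L**2 + 25*L (d(L) = (L**2 + 25*L) - 4 = -4 + L**2 + 25*L)
(N + d(l))*(-13) = (-16 + (-4 + 3**2 + 25*3))*(-13) = (-16 + (-4 + 9 + 75))*(-13) = (-16 + 80)*(-13) = 64*(-13) = -832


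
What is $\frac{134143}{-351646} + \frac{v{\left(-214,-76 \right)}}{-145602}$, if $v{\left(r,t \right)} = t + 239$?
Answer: $- \frac{4897201846}{12800090223} \approx -0.38259$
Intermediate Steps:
$v{\left(r,t \right)} = 239 + t$
$\frac{134143}{-351646} + \frac{v{\left(-214,-76 \right)}}{-145602} = \frac{134143}{-351646} + \frac{239 - 76}{-145602} = 134143 \left(- \frac{1}{351646}\right) + 163 \left(- \frac{1}{145602}\right) = - \frac{134143}{351646} - \frac{163}{145602} = - \frac{4897201846}{12800090223}$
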